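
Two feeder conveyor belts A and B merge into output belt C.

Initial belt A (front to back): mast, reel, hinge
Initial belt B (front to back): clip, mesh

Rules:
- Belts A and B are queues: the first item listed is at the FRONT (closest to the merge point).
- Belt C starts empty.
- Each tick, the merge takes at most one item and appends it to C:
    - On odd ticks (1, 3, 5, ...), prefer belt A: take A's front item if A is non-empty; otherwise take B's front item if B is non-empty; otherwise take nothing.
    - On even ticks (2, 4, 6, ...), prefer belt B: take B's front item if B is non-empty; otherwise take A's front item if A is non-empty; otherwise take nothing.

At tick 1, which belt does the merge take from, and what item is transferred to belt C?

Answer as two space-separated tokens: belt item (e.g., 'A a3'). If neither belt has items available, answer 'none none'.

Tick 1: prefer A, take mast from A; A=[reel,hinge] B=[clip,mesh] C=[mast]

Answer: A mast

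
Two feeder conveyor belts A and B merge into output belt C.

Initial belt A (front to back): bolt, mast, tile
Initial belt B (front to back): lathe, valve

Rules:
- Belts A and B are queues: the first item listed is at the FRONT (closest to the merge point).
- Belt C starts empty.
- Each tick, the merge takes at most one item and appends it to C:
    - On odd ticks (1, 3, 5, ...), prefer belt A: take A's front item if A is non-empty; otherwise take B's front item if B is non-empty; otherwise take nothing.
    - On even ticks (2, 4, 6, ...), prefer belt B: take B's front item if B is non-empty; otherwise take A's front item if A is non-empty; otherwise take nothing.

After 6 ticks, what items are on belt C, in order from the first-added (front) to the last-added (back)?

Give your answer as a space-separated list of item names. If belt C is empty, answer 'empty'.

Answer: bolt lathe mast valve tile

Derivation:
Tick 1: prefer A, take bolt from A; A=[mast,tile] B=[lathe,valve] C=[bolt]
Tick 2: prefer B, take lathe from B; A=[mast,tile] B=[valve] C=[bolt,lathe]
Tick 3: prefer A, take mast from A; A=[tile] B=[valve] C=[bolt,lathe,mast]
Tick 4: prefer B, take valve from B; A=[tile] B=[-] C=[bolt,lathe,mast,valve]
Tick 5: prefer A, take tile from A; A=[-] B=[-] C=[bolt,lathe,mast,valve,tile]
Tick 6: prefer B, both empty, nothing taken; A=[-] B=[-] C=[bolt,lathe,mast,valve,tile]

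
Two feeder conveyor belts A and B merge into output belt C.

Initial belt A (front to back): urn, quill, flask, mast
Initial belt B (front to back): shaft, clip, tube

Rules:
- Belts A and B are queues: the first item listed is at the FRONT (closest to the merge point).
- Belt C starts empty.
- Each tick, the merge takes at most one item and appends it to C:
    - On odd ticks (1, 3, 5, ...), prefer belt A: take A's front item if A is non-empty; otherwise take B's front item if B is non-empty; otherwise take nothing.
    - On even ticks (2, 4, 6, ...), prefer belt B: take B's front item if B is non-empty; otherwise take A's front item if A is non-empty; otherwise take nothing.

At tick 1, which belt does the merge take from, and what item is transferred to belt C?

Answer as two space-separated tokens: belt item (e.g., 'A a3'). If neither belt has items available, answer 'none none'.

Tick 1: prefer A, take urn from A; A=[quill,flask,mast] B=[shaft,clip,tube] C=[urn]

Answer: A urn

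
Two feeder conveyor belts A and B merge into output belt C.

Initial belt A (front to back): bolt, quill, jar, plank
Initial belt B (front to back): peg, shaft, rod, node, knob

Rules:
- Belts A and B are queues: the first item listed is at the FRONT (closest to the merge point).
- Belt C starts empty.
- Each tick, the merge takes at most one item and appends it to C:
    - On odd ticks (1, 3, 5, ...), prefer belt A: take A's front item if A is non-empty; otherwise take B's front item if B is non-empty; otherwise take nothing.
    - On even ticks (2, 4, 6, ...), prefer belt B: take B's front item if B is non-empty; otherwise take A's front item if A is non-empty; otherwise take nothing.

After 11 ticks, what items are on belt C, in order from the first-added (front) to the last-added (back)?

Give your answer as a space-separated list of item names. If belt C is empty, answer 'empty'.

Tick 1: prefer A, take bolt from A; A=[quill,jar,plank] B=[peg,shaft,rod,node,knob] C=[bolt]
Tick 2: prefer B, take peg from B; A=[quill,jar,plank] B=[shaft,rod,node,knob] C=[bolt,peg]
Tick 3: prefer A, take quill from A; A=[jar,plank] B=[shaft,rod,node,knob] C=[bolt,peg,quill]
Tick 4: prefer B, take shaft from B; A=[jar,plank] B=[rod,node,knob] C=[bolt,peg,quill,shaft]
Tick 5: prefer A, take jar from A; A=[plank] B=[rod,node,knob] C=[bolt,peg,quill,shaft,jar]
Tick 6: prefer B, take rod from B; A=[plank] B=[node,knob] C=[bolt,peg,quill,shaft,jar,rod]
Tick 7: prefer A, take plank from A; A=[-] B=[node,knob] C=[bolt,peg,quill,shaft,jar,rod,plank]
Tick 8: prefer B, take node from B; A=[-] B=[knob] C=[bolt,peg,quill,shaft,jar,rod,plank,node]
Tick 9: prefer A, take knob from B; A=[-] B=[-] C=[bolt,peg,quill,shaft,jar,rod,plank,node,knob]
Tick 10: prefer B, both empty, nothing taken; A=[-] B=[-] C=[bolt,peg,quill,shaft,jar,rod,plank,node,knob]
Tick 11: prefer A, both empty, nothing taken; A=[-] B=[-] C=[bolt,peg,quill,shaft,jar,rod,plank,node,knob]

Answer: bolt peg quill shaft jar rod plank node knob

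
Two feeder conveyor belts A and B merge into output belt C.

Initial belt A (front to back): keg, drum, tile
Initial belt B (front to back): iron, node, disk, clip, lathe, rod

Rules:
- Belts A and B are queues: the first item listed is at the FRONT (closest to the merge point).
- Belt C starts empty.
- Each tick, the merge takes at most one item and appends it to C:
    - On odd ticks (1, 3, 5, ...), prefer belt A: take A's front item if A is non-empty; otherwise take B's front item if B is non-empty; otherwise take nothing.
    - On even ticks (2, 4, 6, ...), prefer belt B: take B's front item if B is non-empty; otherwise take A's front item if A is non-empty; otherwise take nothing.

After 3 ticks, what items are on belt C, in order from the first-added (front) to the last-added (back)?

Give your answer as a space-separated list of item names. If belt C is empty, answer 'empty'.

Tick 1: prefer A, take keg from A; A=[drum,tile] B=[iron,node,disk,clip,lathe,rod] C=[keg]
Tick 2: prefer B, take iron from B; A=[drum,tile] B=[node,disk,clip,lathe,rod] C=[keg,iron]
Tick 3: prefer A, take drum from A; A=[tile] B=[node,disk,clip,lathe,rod] C=[keg,iron,drum]

Answer: keg iron drum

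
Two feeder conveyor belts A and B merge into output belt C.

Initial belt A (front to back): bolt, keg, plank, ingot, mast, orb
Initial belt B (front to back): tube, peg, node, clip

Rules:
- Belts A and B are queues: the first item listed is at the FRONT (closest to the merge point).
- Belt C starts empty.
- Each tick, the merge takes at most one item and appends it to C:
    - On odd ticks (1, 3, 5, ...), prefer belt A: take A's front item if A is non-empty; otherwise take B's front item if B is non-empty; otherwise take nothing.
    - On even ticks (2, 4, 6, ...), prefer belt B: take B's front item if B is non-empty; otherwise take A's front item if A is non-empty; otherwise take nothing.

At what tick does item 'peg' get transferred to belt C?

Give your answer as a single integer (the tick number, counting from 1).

Tick 1: prefer A, take bolt from A; A=[keg,plank,ingot,mast,orb] B=[tube,peg,node,clip] C=[bolt]
Tick 2: prefer B, take tube from B; A=[keg,plank,ingot,mast,orb] B=[peg,node,clip] C=[bolt,tube]
Tick 3: prefer A, take keg from A; A=[plank,ingot,mast,orb] B=[peg,node,clip] C=[bolt,tube,keg]
Tick 4: prefer B, take peg from B; A=[plank,ingot,mast,orb] B=[node,clip] C=[bolt,tube,keg,peg]

Answer: 4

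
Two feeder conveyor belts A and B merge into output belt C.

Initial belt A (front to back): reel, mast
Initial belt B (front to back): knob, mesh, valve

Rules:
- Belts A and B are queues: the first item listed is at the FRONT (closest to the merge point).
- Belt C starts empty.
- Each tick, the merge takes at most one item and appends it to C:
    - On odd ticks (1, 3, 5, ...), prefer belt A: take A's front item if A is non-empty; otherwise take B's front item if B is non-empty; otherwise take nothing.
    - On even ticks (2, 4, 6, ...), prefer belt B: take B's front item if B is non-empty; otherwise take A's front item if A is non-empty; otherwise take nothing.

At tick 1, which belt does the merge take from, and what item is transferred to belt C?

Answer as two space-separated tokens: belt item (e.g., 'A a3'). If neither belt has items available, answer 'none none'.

Tick 1: prefer A, take reel from A; A=[mast] B=[knob,mesh,valve] C=[reel]

Answer: A reel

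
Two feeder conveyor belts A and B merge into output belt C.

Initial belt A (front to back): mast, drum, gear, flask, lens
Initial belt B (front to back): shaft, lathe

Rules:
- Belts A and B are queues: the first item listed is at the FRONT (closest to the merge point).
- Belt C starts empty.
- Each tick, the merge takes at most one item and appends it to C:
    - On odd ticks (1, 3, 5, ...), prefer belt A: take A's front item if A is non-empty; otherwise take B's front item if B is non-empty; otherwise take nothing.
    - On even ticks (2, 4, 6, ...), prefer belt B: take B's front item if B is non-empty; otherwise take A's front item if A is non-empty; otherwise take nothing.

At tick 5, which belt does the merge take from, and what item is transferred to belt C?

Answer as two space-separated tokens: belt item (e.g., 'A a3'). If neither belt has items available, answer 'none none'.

Tick 1: prefer A, take mast from A; A=[drum,gear,flask,lens] B=[shaft,lathe] C=[mast]
Tick 2: prefer B, take shaft from B; A=[drum,gear,flask,lens] B=[lathe] C=[mast,shaft]
Tick 3: prefer A, take drum from A; A=[gear,flask,lens] B=[lathe] C=[mast,shaft,drum]
Tick 4: prefer B, take lathe from B; A=[gear,flask,lens] B=[-] C=[mast,shaft,drum,lathe]
Tick 5: prefer A, take gear from A; A=[flask,lens] B=[-] C=[mast,shaft,drum,lathe,gear]

Answer: A gear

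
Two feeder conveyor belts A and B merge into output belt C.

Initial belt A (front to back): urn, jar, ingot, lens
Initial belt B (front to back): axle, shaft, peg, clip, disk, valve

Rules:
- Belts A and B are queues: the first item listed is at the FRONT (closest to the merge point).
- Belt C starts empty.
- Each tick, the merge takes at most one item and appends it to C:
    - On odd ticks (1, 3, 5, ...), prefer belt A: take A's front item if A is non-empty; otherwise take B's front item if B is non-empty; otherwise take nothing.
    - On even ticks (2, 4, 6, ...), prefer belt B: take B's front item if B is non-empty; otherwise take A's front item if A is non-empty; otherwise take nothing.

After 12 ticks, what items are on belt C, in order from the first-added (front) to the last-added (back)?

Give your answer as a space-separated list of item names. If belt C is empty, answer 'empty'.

Answer: urn axle jar shaft ingot peg lens clip disk valve

Derivation:
Tick 1: prefer A, take urn from A; A=[jar,ingot,lens] B=[axle,shaft,peg,clip,disk,valve] C=[urn]
Tick 2: prefer B, take axle from B; A=[jar,ingot,lens] B=[shaft,peg,clip,disk,valve] C=[urn,axle]
Tick 3: prefer A, take jar from A; A=[ingot,lens] B=[shaft,peg,clip,disk,valve] C=[urn,axle,jar]
Tick 4: prefer B, take shaft from B; A=[ingot,lens] B=[peg,clip,disk,valve] C=[urn,axle,jar,shaft]
Tick 5: prefer A, take ingot from A; A=[lens] B=[peg,clip,disk,valve] C=[urn,axle,jar,shaft,ingot]
Tick 6: prefer B, take peg from B; A=[lens] B=[clip,disk,valve] C=[urn,axle,jar,shaft,ingot,peg]
Tick 7: prefer A, take lens from A; A=[-] B=[clip,disk,valve] C=[urn,axle,jar,shaft,ingot,peg,lens]
Tick 8: prefer B, take clip from B; A=[-] B=[disk,valve] C=[urn,axle,jar,shaft,ingot,peg,lens,clip]
Tick 9: prefer A, take disk from B; A=[-] B=[valve] C=[urn,axle,jar,shaft,ingot,peg,lens,clip,disk]
Tick 10: prefer B, take valve from B; A=[-] B=[-] C=[urn,axle,jar,shaft,ingot,peg,lens,clip,disk,valve]
Tick 11: prefer A, both empty, nothing taken; A=[-] B=[-] C=[urn,axle,jar,shaft,ingot,peg,lens,clip,disk,valve]
Tick 12: prefer B, both empty, nothing taken; A=[-] B=[-] C=[urn,axle,jar,shaft,ingot,peg,lens,clip,disk,valve]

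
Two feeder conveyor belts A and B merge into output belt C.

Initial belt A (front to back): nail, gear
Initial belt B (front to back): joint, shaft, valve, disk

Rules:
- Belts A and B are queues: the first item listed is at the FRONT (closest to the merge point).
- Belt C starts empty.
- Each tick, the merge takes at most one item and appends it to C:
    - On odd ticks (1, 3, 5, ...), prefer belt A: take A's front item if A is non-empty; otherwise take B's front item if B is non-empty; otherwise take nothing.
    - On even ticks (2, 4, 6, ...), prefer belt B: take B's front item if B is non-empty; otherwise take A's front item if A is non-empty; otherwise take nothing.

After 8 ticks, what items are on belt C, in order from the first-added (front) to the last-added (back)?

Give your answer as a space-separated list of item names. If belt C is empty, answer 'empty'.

Answer: nail joint gear shaft valve disk

Derivation:
Tick 1: prefer A, take nail from A; A=[gear] B=[joint,shaft,valve,disk] C=[nail]
Tick 2: prefer B, take joint from B; A=[gear] B=[shaft,valve,disk] C=[nail,joint]
Tick 3: prefer A, take gear from A; A=[-] B=[shaft,valve,disk] C=[nail,joint,gear]
Tick 4: prefer B, take shaft from B; A=[-] B=[valve,disk] C=[nail,joint,gear,shaft]
Tick 5: prefer A, take valve from B; A=[-] B=[disk] C=[nail,joint,gear,shaft,valve]
Tick 6: prefer B, take disk from B; A=[-] B=[-] C=[nail,joint,gear,shaft,valve,disk]
Tick 7: prefer A, both empty, nothing taken; A=[-] B=[-] C=[nail,joint,gear,shaft,valve,disk]
Tick 8: prefer B, both empty, nothing taken; A=[-] B=[-] C=[nail,joint,gear,shaft,valve,disk]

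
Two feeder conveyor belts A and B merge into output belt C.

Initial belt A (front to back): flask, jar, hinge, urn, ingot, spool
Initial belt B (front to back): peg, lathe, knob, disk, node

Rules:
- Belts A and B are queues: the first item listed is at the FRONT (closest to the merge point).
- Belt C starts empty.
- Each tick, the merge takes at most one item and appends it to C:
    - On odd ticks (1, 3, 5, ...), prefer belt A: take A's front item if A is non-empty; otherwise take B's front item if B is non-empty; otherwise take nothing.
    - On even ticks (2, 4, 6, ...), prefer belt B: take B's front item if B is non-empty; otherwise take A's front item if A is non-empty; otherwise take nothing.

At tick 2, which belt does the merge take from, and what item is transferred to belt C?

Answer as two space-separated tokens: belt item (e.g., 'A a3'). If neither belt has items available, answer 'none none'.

Tick 1: prefer A, take flask from A; A=[jar,hinge,urn,ingot,spool] B=[peg,lathe,knob,disk,node] C=[flask]
Tick 2: prefer B, take peg from B; A=[jar,hinge,urn,ingot,spool] B=[lathe,knob,disk,node] C=[flask,peg]

Answer: B peg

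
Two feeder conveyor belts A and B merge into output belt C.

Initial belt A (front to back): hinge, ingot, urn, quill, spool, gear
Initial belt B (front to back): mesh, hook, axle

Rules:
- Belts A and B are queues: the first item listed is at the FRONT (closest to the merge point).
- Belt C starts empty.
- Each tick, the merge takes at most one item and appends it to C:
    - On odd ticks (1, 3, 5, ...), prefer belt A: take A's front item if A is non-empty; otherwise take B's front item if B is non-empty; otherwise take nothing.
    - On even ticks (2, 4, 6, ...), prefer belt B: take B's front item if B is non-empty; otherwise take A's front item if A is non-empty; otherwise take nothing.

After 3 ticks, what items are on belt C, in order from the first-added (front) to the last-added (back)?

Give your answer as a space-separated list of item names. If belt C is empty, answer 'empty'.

Answer: hinge mesh ingot

Derivation:
Tick 1: prefer A, take hinge from A; A=[ingot,urn,quill,spool,gear] B=[mesh,hook,axle] C=[hinge]
Tick 2: prefer B, take mesh from B; A=[ingot,urn,quill,spool,gear] B=[hook,axle] C=[hinge,mesh]
Tick 3: prefer A, take ingot from A; A=[urn,quill,spool,gear] B=[hook,axle] C=[hinge,mesh,ingot]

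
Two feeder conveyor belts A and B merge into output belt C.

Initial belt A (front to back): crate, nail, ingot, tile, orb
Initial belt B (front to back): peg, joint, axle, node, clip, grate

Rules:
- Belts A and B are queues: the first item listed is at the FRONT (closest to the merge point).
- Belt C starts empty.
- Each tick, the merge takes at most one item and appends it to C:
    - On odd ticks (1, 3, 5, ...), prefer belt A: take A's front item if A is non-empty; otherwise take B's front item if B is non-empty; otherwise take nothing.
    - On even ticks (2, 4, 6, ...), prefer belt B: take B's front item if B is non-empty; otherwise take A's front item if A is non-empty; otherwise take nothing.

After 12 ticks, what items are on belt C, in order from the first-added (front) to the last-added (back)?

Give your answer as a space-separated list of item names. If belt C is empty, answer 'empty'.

Tick 1: prefer A, take crate from A; A=[nail,ingot,tile,orb] B=[peg,joint,axle,node,clip,grate] C=[crate]
Tick 2: prefer B, take peg from B; A=[nail,ingot,tile,orb] B=[joint,axle,node,clip,grate] C=[crate,peg]
Tick 3: prefer A, take nail from A; A=[ingot,tile,orb] B=[joint,axle,node,clip,grate] C=[crate,peg,nail]
Tick 4: prefer B, take joint from B; A=[ingot,tile,orb] B=[axle,node,clip,grate] C=[crate,peg,nail,joint]
Tick 5: prefer A, take ingot from A; A=[tile,orb] B=[axle,node,clip,grate] C=[crate,peg,nail,joint,ingot]
Tick 6: prefer B, take axle from B; A=[tile,orb] B=[node,clip,grate] C=[crate,peg,nail,joint,ingot,axle]
Tick 7: prefer A, take tile from A; A=[orb] B=[node,clip,grate] C=[crate,peg,nail,joint,ingot,axle,tile]
Tick 8: prefer B, take node from B; A=[orb] B=[clip,grate] C=[crate,peg,nail,joint,ingot,axle,tile,node]
Tick 9: prefer A, take orb from A; A=[-] B=[clip,grate] C=[crate,peg,nail,joint,ingot,axle,tile,node,orb]
Tick 10: prefer B, take clip from B; A=[-] B=[grate] C=[crate,peg,nail,joint,ingot,axle,tile,node,orb,clip]
Tick 11: prefer A, take grate from B; A=[-] B=[-] C=[crate,peg,nail,joint,ingot,axle,tile,node,orb,clip,grate]
Tick 12: prefer B, both empty, nothing taken; A=[-] B=[-] C=[crate,peg,nail,joint,ingot,axle,tile,node,orb,clip,grate]

Answer: crate peg nail joint ingot axle tile node orb clip grate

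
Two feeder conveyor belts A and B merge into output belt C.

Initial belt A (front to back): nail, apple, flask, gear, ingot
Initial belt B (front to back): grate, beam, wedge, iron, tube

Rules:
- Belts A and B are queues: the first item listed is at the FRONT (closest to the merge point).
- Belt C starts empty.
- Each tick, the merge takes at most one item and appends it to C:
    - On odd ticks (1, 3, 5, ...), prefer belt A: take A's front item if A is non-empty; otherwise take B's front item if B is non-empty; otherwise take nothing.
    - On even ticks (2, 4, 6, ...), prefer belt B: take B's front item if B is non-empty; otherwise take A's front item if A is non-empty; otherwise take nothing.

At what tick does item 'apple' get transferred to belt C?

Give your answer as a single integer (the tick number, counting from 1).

Tick 1: prefer A, take nail from A; A=[apple,flask,gear,ingot] B=[grate,beam,wedge,iron,tube] C=[nail]
Tick 2: prefer B, take grate from B; A=[apple,flask,gear,ingot] B=[beam,wedge,iron,tube] C=[nail,grate]
Tick 3: prefer A, take apple from A; A=[flask,gear,ingot] B=[beam,wedge,iron,tube] C=[nail,grate,apple]

Answer: 3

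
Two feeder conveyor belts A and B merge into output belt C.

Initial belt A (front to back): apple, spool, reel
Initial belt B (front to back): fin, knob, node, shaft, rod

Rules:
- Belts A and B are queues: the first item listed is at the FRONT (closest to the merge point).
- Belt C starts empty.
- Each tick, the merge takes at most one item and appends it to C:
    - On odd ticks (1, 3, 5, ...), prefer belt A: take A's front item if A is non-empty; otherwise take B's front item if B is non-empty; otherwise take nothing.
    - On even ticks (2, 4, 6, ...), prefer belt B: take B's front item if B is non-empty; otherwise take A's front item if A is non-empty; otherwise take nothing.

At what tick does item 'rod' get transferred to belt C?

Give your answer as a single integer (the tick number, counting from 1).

Tick 1: prefer A, take apple from A; A=[spool,reel] B=[fin,knob,node,shaft,rod] C=[apple]
Tick 2: prefer B, take fin from B; A=[spool,reel] B=[knob,node,shaft,rod] C=[apple,fin]
Tick 3: prefer A, take spool from A; A=[reel] B=[knob,node,shaft,rod] C=[apple,fin,spool]
Tick 4: prefer B, take knob from B; A=[reel] B=[node,shaft,rod] C=[apple,fin,spool,knob]
Tick 5: prefer A, take reel from A; A=[-] B=[node,shaft,rod] C=[apple,fin,spool,knob,reel]
Tick 6: prefer B, take node from B; A=[-] B=[shaft,rod] C=[apple,fin,spool,knob,reel,node]
Tick 7: prefer A, take shaft from B; A=[-] B=[rod] C=[apple,fin,spool,knob,reel,node,shaft]
Tick 8: prefer B, take rod from B; A=[-] B=[-] C=[apple,fin,spool,knob,reel,node,shaft,rod]

Answer: 8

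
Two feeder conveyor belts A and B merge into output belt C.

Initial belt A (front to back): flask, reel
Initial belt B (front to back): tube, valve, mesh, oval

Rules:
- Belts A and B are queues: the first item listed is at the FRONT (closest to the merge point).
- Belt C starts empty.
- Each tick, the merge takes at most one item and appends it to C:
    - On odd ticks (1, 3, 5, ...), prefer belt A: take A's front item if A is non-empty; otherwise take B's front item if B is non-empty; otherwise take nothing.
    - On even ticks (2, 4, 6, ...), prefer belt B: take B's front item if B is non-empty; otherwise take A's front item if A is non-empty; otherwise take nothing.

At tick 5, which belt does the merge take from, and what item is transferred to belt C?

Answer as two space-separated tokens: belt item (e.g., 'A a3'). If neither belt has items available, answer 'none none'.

Tick 1: prefer A, take flask from A; A=[reel] B=[tube,valve,mesh,oval] C=[flask]
Tick 2: prefer B, take tube from B; A=[reel] B=[valve,mesh,oval] C=[flask,tube]
Tick 3: prefer A, take reel from A; A=[-] B=[valve,mesh,oval] C=[flask,tube,reel]
Tick 4: prefer B, take valve from B; A=[-] B=[mesh,oval] C=[flask,tube,reel,valve]
Tick 5: prefer A, take mesh from B; A=[-] B=[oval] C=[flask,tube,reel,valve,mesh]

Answer: B mesh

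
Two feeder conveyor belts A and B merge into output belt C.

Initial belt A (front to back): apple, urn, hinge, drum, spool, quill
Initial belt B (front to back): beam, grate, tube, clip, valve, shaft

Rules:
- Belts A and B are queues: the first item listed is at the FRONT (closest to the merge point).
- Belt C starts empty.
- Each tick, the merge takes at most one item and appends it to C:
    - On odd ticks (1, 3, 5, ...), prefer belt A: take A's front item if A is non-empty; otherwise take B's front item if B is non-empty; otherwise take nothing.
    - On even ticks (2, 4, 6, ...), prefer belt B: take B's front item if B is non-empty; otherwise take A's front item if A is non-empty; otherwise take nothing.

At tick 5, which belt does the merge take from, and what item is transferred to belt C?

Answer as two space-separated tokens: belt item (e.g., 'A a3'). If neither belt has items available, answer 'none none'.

Answer: A hinge

Derivation:
Tick 1: prefer A, take apple from A; A=[urn,hinge,drum,spool,quill] B=[beam,grate,tube,clip,valve,shaft] C=[apple]
Tick 2: prefer B, take beam from B; A=[urn,hinge,drum,spool,quill] B=[grate,tube,clip,valve,shaft] C=[apple,beam]
Tick 3: prefer A, take urn from A; A=[hinge,drum,spool,quill] B=[grate,tube,clip,valve,shaft] C=[apple,beam,urn]
Tick 4: prefer B, take grate from B; A=[hinge,drum,spool,quill] B=[tube,clip,valve,shaft] C=[apple,beam,urn,grate]
Tick 5: prefer A, take hinge from A; A=[drum,spool,quill] B=[tube,clip,valve,shaft] C=[apple,beam,urn,grate,hinge]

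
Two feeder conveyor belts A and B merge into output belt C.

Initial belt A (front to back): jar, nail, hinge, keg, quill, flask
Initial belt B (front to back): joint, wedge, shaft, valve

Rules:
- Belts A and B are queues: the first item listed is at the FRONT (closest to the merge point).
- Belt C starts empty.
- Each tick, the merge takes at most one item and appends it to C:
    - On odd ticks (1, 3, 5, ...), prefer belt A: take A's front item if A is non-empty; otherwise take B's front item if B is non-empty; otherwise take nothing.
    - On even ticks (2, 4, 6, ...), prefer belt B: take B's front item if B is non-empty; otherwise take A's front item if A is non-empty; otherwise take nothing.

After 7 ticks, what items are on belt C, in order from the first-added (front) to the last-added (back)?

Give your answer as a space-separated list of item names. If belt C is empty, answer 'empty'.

Tick 1: prefer A, take jar from A; A=[nail,hinge,keg,quill,flask] B=[joint,wedge,shaft,valve] C=[jar]
Tick 2: prefer B, take joint from B; A=[nail,hinge,keg,quill,flask] B=[wedge,shaft,valve] C=[jar,joint]
Tick 3: prefer A, take nail from A; A=[hinge,keg,quill,flask] B=[wedge,shaft,valve] C=[jar,joint,nail]
Tick 4: prefer B, take wedge from B; A=[hinge,keg,quill,flask] B=[shaft,valve] C=[jar,joint,nail,wedge]
Tick 5: prefer A, take hinge from A; A=[keg,quill,flask] B=[shaft,valve] C=[jar,joint,nail,wedge,hinge]
Tick 6: prefer B, take shaft from B; A=[keg,quill,flask] B=[valve] C=[jar,joint,nail,wedge,hinge,shaft]
Tick 7: prefer A, take keg from A; A=[quill,flask] B=[valve] C=[jar,joint,nail,wedge,hinge,shaft,keg]

Answer: jar joint nail wedge hinge shaft keg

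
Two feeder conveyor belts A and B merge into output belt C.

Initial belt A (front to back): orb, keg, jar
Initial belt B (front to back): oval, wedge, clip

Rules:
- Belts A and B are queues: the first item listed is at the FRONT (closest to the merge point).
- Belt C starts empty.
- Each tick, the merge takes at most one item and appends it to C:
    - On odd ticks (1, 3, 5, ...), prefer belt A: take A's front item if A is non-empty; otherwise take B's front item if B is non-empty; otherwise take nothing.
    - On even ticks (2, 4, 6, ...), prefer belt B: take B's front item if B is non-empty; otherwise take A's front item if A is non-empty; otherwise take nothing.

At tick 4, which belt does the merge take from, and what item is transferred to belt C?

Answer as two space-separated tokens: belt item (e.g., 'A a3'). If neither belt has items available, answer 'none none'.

Answer: B wedge

Derivation:
Tick 1: prefer A, take orb from A; A=[keg,jar] B=[oval,wedge,clip] C=[orb]
Tick 2: prefer B, take oval from B; A=[keg,jar] B=[wedge,clip] C=[orb,oval]
Tick 3: prefer A, take keg from A; A=[jar] B=[wedge,clip] C=[orb,oval,keg]
Tick 4: prefer B, take wedge from B; A=[jar] B=[clip] C=[orb,oval,keg,wedge]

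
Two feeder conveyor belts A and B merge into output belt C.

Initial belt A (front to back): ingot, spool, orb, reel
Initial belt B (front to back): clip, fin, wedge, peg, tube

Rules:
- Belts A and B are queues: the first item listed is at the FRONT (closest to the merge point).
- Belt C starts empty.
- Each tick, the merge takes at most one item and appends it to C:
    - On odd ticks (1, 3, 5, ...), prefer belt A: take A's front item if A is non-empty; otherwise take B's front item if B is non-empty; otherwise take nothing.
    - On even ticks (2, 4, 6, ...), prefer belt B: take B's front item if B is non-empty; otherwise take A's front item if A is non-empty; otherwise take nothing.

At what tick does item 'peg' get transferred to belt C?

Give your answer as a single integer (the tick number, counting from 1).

Answer: 8

Derivation:
Tick 1: prefer A, take ingot from A; A=[spool,orb,reel] B=[clip,fin,wedge,peg,tube] C=[ingot]
Tick 2: prefer B, take clip from B; A=[spool,orb,reel] B=[fin,wedge,peg,tube] C=[ingot,clip]
Tick 3: prefer A, take spool from A; A=[orb,reel] B=[fin,wedge,peg,tube] C=[ingot,clip,spool]
Tick 4: prefer B, take fin from B; A=[orb,reel] B=[wedge,peg,tube] C=[ingot,clip,spool,fin]
Tick 5: prefer A, take orb from A; A=[reel] B=[wedge,peg,tube] C=[ingot,clip,spool,fin,orb]
Tick 6: prefer B, take wedge from B; A=[reel] B=[peg,tube] C=[ingot,clip,spool,fin,orb,wedge]
Tick 7: prefer A, take reel from A; A=[-] B=[peg,tube] C=[ingot,clip,spool,fin,orb,wedge,reel]
Tick 8: prefer B, take peg from B; A=[-] B=[tube] C=[ingot,clip,spool,fin,orb,wedge,reel,peg]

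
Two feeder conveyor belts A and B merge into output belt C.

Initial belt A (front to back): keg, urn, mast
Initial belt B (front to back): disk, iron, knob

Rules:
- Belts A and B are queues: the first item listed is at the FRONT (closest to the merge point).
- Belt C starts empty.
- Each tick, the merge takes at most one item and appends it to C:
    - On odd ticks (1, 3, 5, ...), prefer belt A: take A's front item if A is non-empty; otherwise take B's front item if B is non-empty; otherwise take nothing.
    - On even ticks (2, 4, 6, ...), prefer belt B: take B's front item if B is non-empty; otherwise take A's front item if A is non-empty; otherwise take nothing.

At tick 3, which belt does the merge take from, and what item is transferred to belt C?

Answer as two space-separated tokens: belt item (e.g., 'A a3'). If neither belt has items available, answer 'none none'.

Answer: A urn

Derivation:
Tick 1: prefer A, take keg from A; A=[urn,mast] B=[disk,iron,knob] C=[keg]
Tick 2: prefer B, take disk from B; A=[urn,mast] B=[iron,knob] C=[keg,disk]
Tick 3: prefer A, take urn from A; A=[mast] B=[iron,knob] C=[keg,disk,urn]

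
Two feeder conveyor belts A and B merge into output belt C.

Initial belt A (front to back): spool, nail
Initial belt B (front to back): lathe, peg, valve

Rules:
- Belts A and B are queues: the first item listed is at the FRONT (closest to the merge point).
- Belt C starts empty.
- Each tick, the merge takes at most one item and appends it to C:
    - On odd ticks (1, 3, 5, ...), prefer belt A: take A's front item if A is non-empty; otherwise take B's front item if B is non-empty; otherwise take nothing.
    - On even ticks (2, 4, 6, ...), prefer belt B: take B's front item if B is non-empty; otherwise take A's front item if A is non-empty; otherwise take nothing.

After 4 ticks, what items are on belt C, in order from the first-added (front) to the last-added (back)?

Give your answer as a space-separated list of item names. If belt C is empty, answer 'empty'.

Answer: spool lathe nail peg

Derivation:
Tick 1: prefer A, take spool from A; A=[nail] B=[lathe,peg,valve] C=[spool]
Tick 2: prefer B, take lathe from B; A=[nail] B=[peg,valve] C=[spool,lathe]
Tick 3: prefer A, take nail from A; A=[-] B=[peg,valve] C=[spool,lathe,nail]
Tick 4: prefer B, take peg from B; A=[-] B=[valve] C=[spool,lathe,nail,peg]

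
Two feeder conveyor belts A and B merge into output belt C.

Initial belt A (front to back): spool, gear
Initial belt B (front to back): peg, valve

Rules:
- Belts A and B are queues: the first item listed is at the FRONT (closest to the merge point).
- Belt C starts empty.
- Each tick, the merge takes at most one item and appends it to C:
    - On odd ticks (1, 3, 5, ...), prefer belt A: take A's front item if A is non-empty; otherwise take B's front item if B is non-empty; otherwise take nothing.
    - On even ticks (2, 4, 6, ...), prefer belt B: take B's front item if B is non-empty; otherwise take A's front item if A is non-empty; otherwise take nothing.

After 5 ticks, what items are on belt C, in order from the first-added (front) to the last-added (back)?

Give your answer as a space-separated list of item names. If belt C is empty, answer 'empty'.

Tick 1: prefer A, take spool from A; A=[gear] B=[peg,valve] C=[spool]
Tick 2: prefer B, take peg from B; A=[gear] B=[valve] C=[spool,peg]
Tick 3: prefer A, take gear from A; A=[-] B=[valve] C=[spool,peg,gear]
Tick 4: prefer B, take valve from B; A=[-] B=[-] C=[spool,peg,gear,valve]
Tick 5: prefer A, both empty, nothing taken; A=[-] B=[-] C=[spool,peg,gear,valve]

Answer: spool peg gear valve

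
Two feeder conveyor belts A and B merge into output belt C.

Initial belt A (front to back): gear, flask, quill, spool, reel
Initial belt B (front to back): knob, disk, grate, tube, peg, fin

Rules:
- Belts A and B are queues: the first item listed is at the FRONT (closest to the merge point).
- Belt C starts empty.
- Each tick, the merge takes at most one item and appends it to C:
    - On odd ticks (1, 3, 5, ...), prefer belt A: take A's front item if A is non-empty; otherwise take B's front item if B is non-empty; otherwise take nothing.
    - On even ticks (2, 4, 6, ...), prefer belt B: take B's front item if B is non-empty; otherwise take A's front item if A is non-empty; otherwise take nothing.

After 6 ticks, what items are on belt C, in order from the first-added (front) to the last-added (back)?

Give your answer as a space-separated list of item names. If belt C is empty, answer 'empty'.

Answer: gear knob flask disk quill grate

Derivation:
Tick 1: prefer A, take gear from A; A=[flask,quill,spool,reel] B=[knob,disk,grate,tube,peg,fin] C=[gear]
Tick 2: prefer B, take knob from B; A=[flask,quill,spool,reel] B=[disk,grate,tube,peg,fin] C=[gear,knob]
Tick 3: prefer A, take flask from A; A=[quill,spool,reel] B=[disk,grate,tube,peg,fin] C=[gear,knob,flask]
Tick 4: prefer B, take disk from B; A=[quill,spool,reel] B=[grate,tube,peg,fin] C=[gear,knob,flask,disk]
Tick 5: prefer A, take quill from A; A=[spool,reel] B=[grate,tube,peg,fin] C=[gear,knob,flask,disk,quill]
Tick 6: prefer B, take grate from B; A=[spool,reel] B=[tube,peg,fin] C=[gear,knob,flask,disk,quill,grate]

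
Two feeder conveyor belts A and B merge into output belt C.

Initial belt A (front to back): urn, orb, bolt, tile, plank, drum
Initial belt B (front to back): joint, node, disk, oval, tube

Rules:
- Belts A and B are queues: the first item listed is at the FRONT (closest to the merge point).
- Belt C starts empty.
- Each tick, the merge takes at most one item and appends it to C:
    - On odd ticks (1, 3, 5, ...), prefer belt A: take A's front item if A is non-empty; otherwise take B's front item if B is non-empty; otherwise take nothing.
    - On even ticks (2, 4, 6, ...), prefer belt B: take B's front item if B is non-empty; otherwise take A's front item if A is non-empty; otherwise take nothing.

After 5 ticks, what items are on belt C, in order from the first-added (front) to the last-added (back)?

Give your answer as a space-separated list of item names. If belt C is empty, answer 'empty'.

Tick 1: prefer A, take urn from A; A=[orb,bolt,tile,plank,drum] B=[joint,node,disk,oval,tube] C=[urn]
Tick 2: prefer B, take joint from B; A=[orb,bolt,tile,plank,drum] B=[node,disk,oval,tube] C=[urn,joint]
Tick 3: prefer A, take orb from A; A=[bolt,tile,plank,drum] B=[node,disk,oval,tube] C=[urn,joint,orb]
Tick 4: prefer B, take node from B; A=[bolt,tile,plank,drum] B=[disk,oval,tube] C=[urn,joint,orb,node]
Tick 5: prefer A, take bolt from A; A=[tile,plank,drum] B=[disk,oval,tube] C=[urn,joint,orb,node,bolt]

Answer: urn joint orb node bolt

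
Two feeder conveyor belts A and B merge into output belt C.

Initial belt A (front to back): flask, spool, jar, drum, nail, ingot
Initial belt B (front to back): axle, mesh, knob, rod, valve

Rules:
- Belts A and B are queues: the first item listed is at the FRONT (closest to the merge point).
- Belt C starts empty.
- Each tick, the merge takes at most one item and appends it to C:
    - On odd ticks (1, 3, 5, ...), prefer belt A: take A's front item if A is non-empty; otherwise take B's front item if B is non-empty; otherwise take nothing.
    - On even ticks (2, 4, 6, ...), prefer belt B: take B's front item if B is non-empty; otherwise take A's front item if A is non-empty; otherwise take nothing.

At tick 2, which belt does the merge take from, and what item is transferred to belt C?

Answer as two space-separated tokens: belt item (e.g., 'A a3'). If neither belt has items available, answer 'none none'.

Answer: B axle

Derivation:
Tick 1: prefer A, take flask from A; A=[spool,jar,drum,nail,ingot] B=[axle,mesh,knob,rod,valve] C=[flask]
Tick 2: prefer B, take axle from B; A=[spool,jar,drum,nail,ingot] B=[mesh,knob,rod,valve] C=[flask,axle]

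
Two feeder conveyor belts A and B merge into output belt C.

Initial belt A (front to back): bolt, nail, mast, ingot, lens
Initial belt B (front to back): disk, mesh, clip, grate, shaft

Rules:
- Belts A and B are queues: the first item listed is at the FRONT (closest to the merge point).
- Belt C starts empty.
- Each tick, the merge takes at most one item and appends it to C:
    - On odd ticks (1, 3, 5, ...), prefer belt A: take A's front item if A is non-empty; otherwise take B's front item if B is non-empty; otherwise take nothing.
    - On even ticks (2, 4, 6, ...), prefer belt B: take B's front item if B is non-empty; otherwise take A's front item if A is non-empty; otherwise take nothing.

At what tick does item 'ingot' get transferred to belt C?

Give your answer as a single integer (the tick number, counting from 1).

Tick 1: prefer A, take bolt from A; A=[nail,mast,ingot,lens] B=[disk,mesh,clip,grate,shaft] C=[bolt]
Tick 2: prefer B, take disk from B; A=[nail,mast,ingot,lens] B=[mesh,clip,grate,shaft] C=[bolt,disk]
Tick 3: prefer A, take nail from A; A=[mast,ingot,lens] B=[mesh,clip,grate,shaft] C=[bolt,disk,nail]
Tick 4: prefer B, take mesh from B; A=[mast,ingot,lens] B=[clip,grate,shaft] C=[bolt,disk,nail,mesh]
Tick 5: prefer A, take mast from A; A=[ingot,lens] B=[clip,grate,shaft] C=[bolt,disk,nail,mesh,mast]
Tick 6: prefer B, take clip from B; A=[ingot,lens] B=[grate,shaft] C=[bolt,disk,nail,mesh,mast,clip]
Tick 7: prefer A, take ingot from A; A=[lens] B=[grate,shaft] C=[bolt,disk,nail,mesh,mast,clip,ingot]

Answer: 7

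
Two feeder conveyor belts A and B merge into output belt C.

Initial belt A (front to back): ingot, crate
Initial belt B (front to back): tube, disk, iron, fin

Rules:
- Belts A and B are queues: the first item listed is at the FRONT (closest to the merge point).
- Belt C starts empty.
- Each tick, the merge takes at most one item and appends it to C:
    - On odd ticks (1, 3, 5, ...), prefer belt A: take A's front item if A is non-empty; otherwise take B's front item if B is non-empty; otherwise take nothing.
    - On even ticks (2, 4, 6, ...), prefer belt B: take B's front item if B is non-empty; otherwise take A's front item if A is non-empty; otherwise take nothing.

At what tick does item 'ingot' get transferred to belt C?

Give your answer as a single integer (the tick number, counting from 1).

Tick 1: prefer A, take ingot from A; A=[crate] B=[tube,disk,iron,fin] C=[ingot]

Answer: 1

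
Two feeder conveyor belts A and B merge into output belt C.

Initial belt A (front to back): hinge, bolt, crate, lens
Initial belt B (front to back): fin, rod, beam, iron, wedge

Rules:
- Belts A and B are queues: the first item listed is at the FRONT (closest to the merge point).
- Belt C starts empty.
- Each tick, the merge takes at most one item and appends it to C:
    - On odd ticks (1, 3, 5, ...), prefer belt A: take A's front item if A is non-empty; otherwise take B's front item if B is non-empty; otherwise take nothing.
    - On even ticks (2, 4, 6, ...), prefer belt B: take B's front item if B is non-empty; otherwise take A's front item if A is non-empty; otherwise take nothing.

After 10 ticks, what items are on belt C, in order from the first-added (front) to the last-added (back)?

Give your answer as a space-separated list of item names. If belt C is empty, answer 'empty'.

Answer: hinge fin bolt rod crate beam lens iron wedge

Derivation:
Tick 1: prefer A, take hinge from A; A=[bolt,crate,lens] B=[fin,rod,beam,iron,wedge] C=[hinge]
Tick 2: prefer B, take fin from B; A=[bolt,crate,lens] B=[rod,beam,iron,wedge] C=[hinge,fin]
Tick 3: prefer A, take bolt from A; A=[crate,lens] B=[rod,beam,iron,wedge] C=[hinge,fin,bolt]
Tick 4: prefer B, take rod from B; A=[crate,lens] B=[beam,iron,wedge] C=[hinge,fin,bolt,rod]
Tick 5: prefer A, take crate from A; A=[lens] B=[beam,iron,wedge] C=[hinge,fin,bolt,rod,crate]
Tick 6: prefer B, take beam from B; A=[lens] B=[iron,wedge] C=[hinge,fin,bolt,rod,crate,beam]
Tick 7: prefer A, take lens from A; A=[-] B=[iron,wedge] C=[hinge,fin,bolt,rod,crate,beam,lens]
Tick 8: prefer B, take iron from B; A=[-] B=[wedge] C=[hinge,fin,bolt,rod,crate,beam,lens,iron]
Tick 9: prefer A, take wedge from B; A=[-] B=[-] C=[hinge,fin,bolt,rod,crate,beam,lens,iron,wedge]
Tick 10: prefer B, both empty, nothing taken; A=[-] B=[-] C=[hinge,fin,bolt,rod,crate,beam,lens,iron,wedge]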